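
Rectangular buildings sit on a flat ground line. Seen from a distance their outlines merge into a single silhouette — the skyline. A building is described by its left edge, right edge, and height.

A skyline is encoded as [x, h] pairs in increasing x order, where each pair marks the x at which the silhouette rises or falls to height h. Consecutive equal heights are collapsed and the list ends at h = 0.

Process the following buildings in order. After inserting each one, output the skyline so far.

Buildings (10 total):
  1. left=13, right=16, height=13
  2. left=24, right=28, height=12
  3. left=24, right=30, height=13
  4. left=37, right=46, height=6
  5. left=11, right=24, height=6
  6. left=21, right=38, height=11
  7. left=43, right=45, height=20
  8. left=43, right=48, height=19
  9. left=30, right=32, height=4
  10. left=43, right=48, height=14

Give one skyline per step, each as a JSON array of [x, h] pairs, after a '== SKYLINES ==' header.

== SKYLINES ==
[[13,13],[16,0]]
[[13,13],[16,0],[24,12],[28,0]]
[[13,13],[16,0],[24,13],[30,0]]
[[13,13],[16,0],[24,13],[30,0],[37,6],[46,0]]
[[11,6],[13,13],[16,6],[24,13],[30,0],[37,6],[46,0]]
[[11,6],[13,13],[16,6],[21,11],[24,13],[30,11],[38,6],[46,0]]
[[11,6],[13,13],[16,6],[21,11],[24,13],[30,11],[38,6],[43,20],[45,6],[46,0]]
[[11,6],[13,13],[16,6],[21,11],[24,13],[30,11],[38,6],[43,20],[45,19],[48,0]]
[[11,6],[13,13],[16,6],[21,11],[24,13],[30,11],[38,6],[43,20],[45,19],[48,0]]
[[11,6],[13,13],[16,6],[21,11],[24,13],[30,11],[38,6],[43,20],[45,19],[48,0]]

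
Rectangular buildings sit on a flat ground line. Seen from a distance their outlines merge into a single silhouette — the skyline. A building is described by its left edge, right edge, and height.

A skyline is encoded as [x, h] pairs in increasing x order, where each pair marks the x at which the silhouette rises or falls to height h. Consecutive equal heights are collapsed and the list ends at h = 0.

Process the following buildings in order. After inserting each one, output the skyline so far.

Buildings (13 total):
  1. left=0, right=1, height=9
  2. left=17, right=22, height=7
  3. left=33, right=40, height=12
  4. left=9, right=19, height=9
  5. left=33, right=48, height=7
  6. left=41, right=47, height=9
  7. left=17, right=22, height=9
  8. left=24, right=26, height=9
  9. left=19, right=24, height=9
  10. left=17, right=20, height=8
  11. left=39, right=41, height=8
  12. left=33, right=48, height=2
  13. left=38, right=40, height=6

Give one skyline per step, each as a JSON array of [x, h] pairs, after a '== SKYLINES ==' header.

== SKYLINES ==
[[0,9],[1,0]]
[[0,9],[1,0],[17,7],[22,0]]
[[0,9],[1,0],[17,7],[22,0],[33,12],[40,0]]
[[0,9],[1,0],[9,9],[19,7],[22,0],[33,12],[40,0]]
[[0,9],[1,0],[9,9],[19,7],[22,0],[33,12],[40,7],[48,0]]
[[0,9],[1,0],[9,9],[19,7],[22,0],[33,12],[40,7],[41,9],[47,7],[48,0]]
[[0,9],[1,0],[9,9],[22,0],[33,12],[40,7],[41,9],[47,7],[48,0]]
[[0,9],[1,0],[9,9],[22,0],[24,9],[26,0],[33,12],[40,7],[41,9],[47,7],[48,0]]
[[0,9],[1,0],[9,9],[26,0],[33,12],[40,7],[41,9],[47,7],[48,0]]
[[0,9],[1,0],[9,9],[26,0],[33,12],[40,7],[41,9],[47,7],[48,0]]
[[0,9],[1,0],[9,9],[26,0],[33,12],[40,8],[41,9],[47,7],[48,0]]
[[0,9],[1,0],[9,9],[26,0],[33,12],[40,8],[41,9],[47,7],[48,0]]
[[0,9],[1,0],[9,9],[26,0],[33,12],[40,8],[41,9],[47,7],[48,0]]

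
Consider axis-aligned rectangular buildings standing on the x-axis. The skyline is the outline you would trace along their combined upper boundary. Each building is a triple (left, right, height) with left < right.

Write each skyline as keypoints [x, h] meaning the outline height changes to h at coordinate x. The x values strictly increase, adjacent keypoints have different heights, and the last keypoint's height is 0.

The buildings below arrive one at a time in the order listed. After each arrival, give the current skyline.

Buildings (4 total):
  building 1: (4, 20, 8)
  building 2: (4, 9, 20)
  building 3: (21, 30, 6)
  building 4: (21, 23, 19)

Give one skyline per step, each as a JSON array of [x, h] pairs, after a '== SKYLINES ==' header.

== SKYLINES ==
[[4,8],[20,0]]
[[4,20],[9,8],[20,0]]
[[4,20],[9,8],[20,0],[21,6],[30,0]]
[[4,20],[9,8],[20,0],[21,19],[23,6],[30,0]]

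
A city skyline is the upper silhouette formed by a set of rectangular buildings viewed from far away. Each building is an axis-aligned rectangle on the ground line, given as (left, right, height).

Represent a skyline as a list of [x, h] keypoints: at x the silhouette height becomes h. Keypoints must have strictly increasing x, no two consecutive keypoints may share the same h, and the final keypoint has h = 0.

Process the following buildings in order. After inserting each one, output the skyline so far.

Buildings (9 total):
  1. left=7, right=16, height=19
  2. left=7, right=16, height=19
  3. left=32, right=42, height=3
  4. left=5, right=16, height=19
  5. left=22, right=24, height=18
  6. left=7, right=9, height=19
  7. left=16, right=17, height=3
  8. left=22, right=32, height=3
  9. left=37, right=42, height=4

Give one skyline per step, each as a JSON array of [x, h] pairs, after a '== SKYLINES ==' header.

== SKYLINES ==
[[7,19],[16,0]]
[[7,19],[16,0]]
[[7,19],[16,0],[32,3],[42,0]]
[[5,19],[16,0],[32,3],[42,0]]
[[5,19],[16,0],[22,18],[24,0],[32,3],[42,0]]
[[5,19],[16,0],[22,18],[24,0],[32,3],[42,0]]
[[5,19],[16,3],[17,0],[22,18],[24,0],[32,3],[42,0]]
[[5,19],[16,3],[17,0],[22,18],[24,3],[42,0]]
[[5,19],[16,3],[17,0],[22,18],[24,3],[37,4],[42,0]]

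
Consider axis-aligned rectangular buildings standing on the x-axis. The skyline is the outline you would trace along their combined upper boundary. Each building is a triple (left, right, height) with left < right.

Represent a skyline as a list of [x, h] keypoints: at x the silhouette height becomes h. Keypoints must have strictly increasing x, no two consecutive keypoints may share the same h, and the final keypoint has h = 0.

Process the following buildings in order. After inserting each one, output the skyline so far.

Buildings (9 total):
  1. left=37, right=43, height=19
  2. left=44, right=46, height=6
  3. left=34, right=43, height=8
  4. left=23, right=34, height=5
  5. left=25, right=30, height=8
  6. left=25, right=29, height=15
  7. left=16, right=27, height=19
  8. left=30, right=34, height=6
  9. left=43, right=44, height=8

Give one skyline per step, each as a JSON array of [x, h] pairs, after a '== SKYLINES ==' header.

== SKYLINES ==
[[37,19],[43,0]]
[[37,19],[43,0],[44,6],[46,0]]
[[34,8],[37,19],[43,0],[44,6],[46,0]]
[[23,5],[34,8],[37,19],[43,0],[44,6],[46,0]]
[[23,5],[25,8],[30,5],[34,8],[37,19],[43,0],[44,6],[46,0]]
[[23,5],[25,15],[29,8],[30,5],[34,8],[37,19],[43,0],[44,6],[46,0]]
[[16,19],[27,15],[29,8],[30,5],[34,8],[37,19],[43,0],[44,6],[46,0]]
[[16,19],[27,15],[29,8],[30,6],[34,8],[37,19],[43,0],[44,6],[46,0]]
[[16,19],[27,15],[29,8],[30,6],[34,8],[37,19],[43,8],[44,6],[46,0]]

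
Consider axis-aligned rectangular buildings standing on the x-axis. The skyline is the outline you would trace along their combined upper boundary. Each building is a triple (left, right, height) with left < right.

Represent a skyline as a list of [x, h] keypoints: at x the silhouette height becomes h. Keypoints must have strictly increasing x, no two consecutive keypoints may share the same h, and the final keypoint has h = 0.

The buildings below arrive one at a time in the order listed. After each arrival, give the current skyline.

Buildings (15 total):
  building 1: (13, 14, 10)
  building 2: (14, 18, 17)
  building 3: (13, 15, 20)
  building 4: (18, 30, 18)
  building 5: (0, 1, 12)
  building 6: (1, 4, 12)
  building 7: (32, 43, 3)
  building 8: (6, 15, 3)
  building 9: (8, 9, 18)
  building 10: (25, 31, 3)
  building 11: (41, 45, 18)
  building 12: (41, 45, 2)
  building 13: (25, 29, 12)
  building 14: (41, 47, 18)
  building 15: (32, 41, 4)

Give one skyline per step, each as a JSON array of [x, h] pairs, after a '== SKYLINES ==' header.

== SKYLINES ==
[[13,10],[14,0]]
[[13,10],[14,17],[18,0]]
[[13,20],[15,17],[18,0]]
[[13,20],[15,17],[18,18],[30,0]]
[[0,12],[1,0],[13,20],[15,17],[18,18],[30,0]]
[[0,12],[4,0],[13,20],[15,17],[18,18],[30,0]]
[[0,12],[4,0],[13,20],[15,17],[18,18],[30,0],[32,3],[43,0]]
[[0,12],[4,0],[6,3],[13,20],[15,17],[18,18],[30,0],[32,3],[43,0]]
[[0,12],[4,0],[6,3],[8,18],[9,3],[13,20],[15,17],[18,18],[30,0],[32,3],[43,0]]
[[0,12],[4,0],[6,3],[8,18],[9,3],[13,20],[15,17],[18,18],[30,3],[31,0],[32,3],[43,0]]
[[0,12],[4,0],[6,3],[8,18],[9,3],[13,20],[15,17],[18,18],[30,3],[31,0],[32,3],[41,18],[45,0]]
[[0,12],[4,0],[6,3],[8,18],[9,3],[13,20],[15,17],[18,18],[30,3],[31,0],[32,3],[41,18],[45,0]]
[[0,12],[4,0],[6,3],[8,18],[9,3],[13,20],[15,17],[18,18],[30,3],[31,0],[32,3],[41,18],[45,0]]
[[0,12],[4,0],[6,3],[8,18],[9,3],[13,20],[15,17],[18,18],[30,3],[31,0],[32,3],[41,18],[47,0]]
[[0,12],[4,0],[6,3],[8,18],[9,3],[13,20],[15,17],[18,18],[30,3],[31,0],[32,4],[41,18],[47,0]]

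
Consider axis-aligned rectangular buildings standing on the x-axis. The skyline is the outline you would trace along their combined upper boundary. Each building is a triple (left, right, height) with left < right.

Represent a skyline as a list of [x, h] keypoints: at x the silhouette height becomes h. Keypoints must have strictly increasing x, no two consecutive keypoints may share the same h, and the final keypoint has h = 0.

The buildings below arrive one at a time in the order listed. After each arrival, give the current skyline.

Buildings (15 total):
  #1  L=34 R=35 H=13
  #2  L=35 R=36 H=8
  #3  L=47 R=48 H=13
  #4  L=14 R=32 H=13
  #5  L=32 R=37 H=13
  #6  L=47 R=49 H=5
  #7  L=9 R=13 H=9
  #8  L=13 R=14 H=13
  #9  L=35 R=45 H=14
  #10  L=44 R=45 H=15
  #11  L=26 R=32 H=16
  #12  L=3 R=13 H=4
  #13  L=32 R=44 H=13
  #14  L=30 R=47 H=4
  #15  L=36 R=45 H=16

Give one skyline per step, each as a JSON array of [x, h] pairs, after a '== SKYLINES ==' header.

== SKYLINES ==
[[34,13],[35,0]]
[[34,13],[35,8],[36,0]]
[[34,13],[35,8],[36,0],[47,13],[48,0]]
[[14,13],[32,0],[34,13],[35,8],[36,0],[47,13],[48,0]]
[[14,13],[37,0],[47,13],[48,0]]
[[14,13],[37,0],[47,13],[48,5],[49,0]]
[[9,9],[13,0],[14,13],[37,0],[47,13],[48,5],[49,0]]
[[9,9],[13,13],[37,0],[47,13],[48,5],[49,0]]
[[9,9],[13,13],[35,14],[45,0],[47,13],[48,5],[49,0]]
[[9,9],[13,13],[35,14],[44,15],[45,0],[47,13],[48,5],[49,0]]
[[9,9],[13,13],[26,16],[32,13],[35,14],[44,15],[45,0],[47,13],[48,5],[49,0]]
[[3,4],[9,9],[13,13],[26,16],[32,13],[35,14],[44,15],[45,0],[47,13],[48,5],[49,0]]
[[3,4],[9,9],[13,13],[26,16],[32,13],[35,14],[44,15],[45,0],[47,13],[48,5],[49,0]]
[[3,4],[9,9],[13,13],[26,16],[32,13],[35,14],[44,15],[45,4],[47,13],[48,5],[49,0]]
[[3,4],[9,9],[13,13],[26,16],[32,13],[35,14],[36,16],[45,4],[47,13],[48,5],[49,0]]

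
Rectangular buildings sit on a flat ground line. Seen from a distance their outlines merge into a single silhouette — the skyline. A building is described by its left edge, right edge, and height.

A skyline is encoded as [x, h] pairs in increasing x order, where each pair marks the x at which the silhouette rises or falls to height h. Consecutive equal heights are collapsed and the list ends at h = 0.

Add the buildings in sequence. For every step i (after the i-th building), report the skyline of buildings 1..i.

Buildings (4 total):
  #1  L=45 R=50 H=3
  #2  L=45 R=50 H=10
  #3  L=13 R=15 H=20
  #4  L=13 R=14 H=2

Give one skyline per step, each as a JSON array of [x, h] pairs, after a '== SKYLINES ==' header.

== SKYLINES ==
[[45,3],[50,0]]
[[45,10],[50,0]]
[[13,20],[15,0],[45,10],[50,0]]
[[13,20],[15,0],[45,10],[50,0]]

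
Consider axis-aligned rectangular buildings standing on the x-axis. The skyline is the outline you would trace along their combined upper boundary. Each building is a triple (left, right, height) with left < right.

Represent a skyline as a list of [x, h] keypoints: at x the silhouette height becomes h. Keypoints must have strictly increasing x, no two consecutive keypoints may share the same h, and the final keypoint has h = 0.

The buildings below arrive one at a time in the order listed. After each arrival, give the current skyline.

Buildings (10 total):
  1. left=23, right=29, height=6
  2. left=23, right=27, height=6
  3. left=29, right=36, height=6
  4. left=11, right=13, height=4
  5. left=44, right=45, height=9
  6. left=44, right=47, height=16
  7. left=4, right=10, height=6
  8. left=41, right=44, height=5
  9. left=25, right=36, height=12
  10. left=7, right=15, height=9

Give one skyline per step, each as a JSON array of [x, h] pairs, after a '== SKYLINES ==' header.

== SKYLINES ==
[[23,6],[29,0]]
[[23,6],[29,0]]
[[23,6],[36,0]]
[[11,4],[13,0],[23,6],[36,0]]
[[11,4],[13,0],[23,6],[36,0],[44,9],[45,0]]
[[11,4],[13,0],[23,6],[36,0],[44,16],[47,0]]
[[4,6],[10,0],[11,4],[13,0],[23,6],[36,0],[44,16],[47,0]]
[[4,6],[10,0],[11,4],[13,0],[23,6],[36,0],[41,5],[44,16],[47,0]]
[[4,6],[10,0],[11,4],[13,0],[23,6],[25,12],[36,0],[41,5],[44,16],[47,0]]
[[4,6],[7,9],[15,0],[23,6],[25,12],[36,0],[41,5],[44,16],[47,0]]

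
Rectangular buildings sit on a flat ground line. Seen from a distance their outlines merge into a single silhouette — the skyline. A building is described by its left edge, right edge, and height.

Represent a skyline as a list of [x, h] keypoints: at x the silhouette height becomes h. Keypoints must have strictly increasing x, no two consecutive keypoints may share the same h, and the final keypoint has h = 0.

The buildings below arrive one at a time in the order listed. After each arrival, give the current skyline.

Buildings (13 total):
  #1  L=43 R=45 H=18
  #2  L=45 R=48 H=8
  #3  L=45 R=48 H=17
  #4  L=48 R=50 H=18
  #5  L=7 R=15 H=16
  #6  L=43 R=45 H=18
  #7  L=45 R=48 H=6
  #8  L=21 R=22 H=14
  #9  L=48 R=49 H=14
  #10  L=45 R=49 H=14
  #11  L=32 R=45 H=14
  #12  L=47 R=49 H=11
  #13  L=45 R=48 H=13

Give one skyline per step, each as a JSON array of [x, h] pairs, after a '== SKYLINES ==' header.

== SKYLINES ==
[[43,18],[45,0]]
[[43,18],[45,8],[48,0]]
[[43,18],[45,17],[48,0]]
[[43,18],[45,17],[48,18],[50,0]]
[[7,16],[15,0],[43,18],[45,17],[48,18],[50,0]]
[[7,16],[15,0],[43,18],[45,17],[48,18],[50,0]]
[[7,16],[15,0],[43,18],[45,17],[48,18],[50,0]]
[[7,16],[15,0],[21,14],[22,0],[43,18],[45,17],[48,18],[50,0]]
[[7,16],[15,0],[21,14],[22,0],[43,18],[45,17],[48,18],[50,0]]
[[7,16],[15,0],[21,14],[22,0],[43,18],[45,17],[48,18],[50,0]]
[[7,16],[15,0],[21,14],[22,0],[32,14],[43,18],[45,17],[48,18],[50,0]]
[[7,16],[15,0],[21,14],[22,0],[32,14],[43,18],[45,17],[48,18],[50,0]]
[[7,16],[15,0],[21,14],[22,0],[32,14],[43,18],[45,17],[48,18],[50,0]]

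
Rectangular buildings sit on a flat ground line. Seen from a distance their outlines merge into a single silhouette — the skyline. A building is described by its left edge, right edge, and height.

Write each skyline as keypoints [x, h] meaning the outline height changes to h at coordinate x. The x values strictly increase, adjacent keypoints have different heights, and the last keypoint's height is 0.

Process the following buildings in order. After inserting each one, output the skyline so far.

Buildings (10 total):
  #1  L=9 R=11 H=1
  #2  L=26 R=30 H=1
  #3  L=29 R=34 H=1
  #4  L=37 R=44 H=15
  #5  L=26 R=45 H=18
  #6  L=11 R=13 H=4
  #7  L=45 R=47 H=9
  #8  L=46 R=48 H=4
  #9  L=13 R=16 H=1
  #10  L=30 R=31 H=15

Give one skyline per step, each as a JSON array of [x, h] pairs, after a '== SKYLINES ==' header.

== SKYLINES ==
[[9,1],[11,0]]
[[9,1],[11,0],[26,1],[30,0]]
[[9,1],[11,0],[26,1],[34,0]]
[[9,1],[11,0],[26,1],[34,0],[37,15],[44,0]]
[[9,1],[11,0],[26,18],[45,0]]
[[9,1],[11,4],[13,0],[26,18],[45,0]]
[[9,1],[11,4],[13,0],[26,18],[45,9],[47,0]]
[[9,1],[11,4],[13,0],[26,18],[45,9],[47,4],[48,0]]
[[9,1],[11,4],[13,1],[16,0],[26,18],[45,9],[47,4],[48,0]]
[[9,1],[11,4],[13,1],[16,0],[26,18],[45,9],[47,4],[48,0]]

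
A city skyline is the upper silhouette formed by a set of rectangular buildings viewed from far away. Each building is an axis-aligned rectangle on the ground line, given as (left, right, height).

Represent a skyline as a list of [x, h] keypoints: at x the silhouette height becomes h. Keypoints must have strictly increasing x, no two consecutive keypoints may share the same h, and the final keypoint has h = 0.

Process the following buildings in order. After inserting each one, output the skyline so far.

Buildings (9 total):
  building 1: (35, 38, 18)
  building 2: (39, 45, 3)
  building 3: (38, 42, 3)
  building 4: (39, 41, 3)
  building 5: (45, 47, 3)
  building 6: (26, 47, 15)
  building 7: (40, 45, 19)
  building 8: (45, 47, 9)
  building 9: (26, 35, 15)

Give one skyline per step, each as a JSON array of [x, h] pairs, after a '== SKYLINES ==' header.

== SKYLINES ==
[[35,18],[38,0]]
[[35,18],[38,0],[39,3],[45,0]]
[[35,18],[38,3],[45,0]]
[[35,18],[38,3],[45,0]]
[[35,18],[38,3],[47,0]]
[[26,15],[35,18],[38,15],[47,0]]
[[26,15],[35,18],[38,15],[40,19],[45,15],[47,0]]
[[26,15],[35,18],[38,15],[40,19],[45,15],[47,0]]
[[26,15],[35,18],[38,15],[40,19],[45,15],[47,0]]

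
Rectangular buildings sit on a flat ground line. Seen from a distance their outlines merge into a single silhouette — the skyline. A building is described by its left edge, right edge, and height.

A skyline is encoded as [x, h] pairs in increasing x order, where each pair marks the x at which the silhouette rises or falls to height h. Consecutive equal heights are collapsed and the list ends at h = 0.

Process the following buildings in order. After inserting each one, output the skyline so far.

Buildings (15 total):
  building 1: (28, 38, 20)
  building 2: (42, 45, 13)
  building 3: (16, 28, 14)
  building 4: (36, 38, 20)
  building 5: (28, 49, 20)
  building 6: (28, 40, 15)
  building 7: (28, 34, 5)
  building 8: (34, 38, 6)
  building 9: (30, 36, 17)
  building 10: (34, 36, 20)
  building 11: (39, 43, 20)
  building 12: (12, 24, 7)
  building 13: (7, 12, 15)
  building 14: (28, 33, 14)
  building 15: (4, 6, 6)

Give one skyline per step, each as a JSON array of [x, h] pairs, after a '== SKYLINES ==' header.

== SKYLINES ==
[[28,20],[38,0]]
[[28,20],[38,0],[42,13],[45,0]]
[[16,14],[28,20],[38,0],[42,13],[45,0]]
[[16,14],[28,20],[38,0],[42,13],[45,0]]
[[16,14],[28,20],[49,0]]
[[16,14],[28,20],[49,0]]
[[16,14],[28,20],[49,0]]
[[16,14],[28,20],[49,0]]
[[16,14],[28,20],[49,0]]
[[16,14],[28,20],[49,0]]
[[16,14],[28,20],[49,0]]
[[12,7],[16,14],[28,20],[49,0]]
[[7,15],[12,7],[16,14],[28,20],[49,0]]
[[7,15],[12,7],[16,14],[28,20],[49,0]]
[[4,6],[6,0],[7,15],[12,7],[16,14],[28,20],[49,0]]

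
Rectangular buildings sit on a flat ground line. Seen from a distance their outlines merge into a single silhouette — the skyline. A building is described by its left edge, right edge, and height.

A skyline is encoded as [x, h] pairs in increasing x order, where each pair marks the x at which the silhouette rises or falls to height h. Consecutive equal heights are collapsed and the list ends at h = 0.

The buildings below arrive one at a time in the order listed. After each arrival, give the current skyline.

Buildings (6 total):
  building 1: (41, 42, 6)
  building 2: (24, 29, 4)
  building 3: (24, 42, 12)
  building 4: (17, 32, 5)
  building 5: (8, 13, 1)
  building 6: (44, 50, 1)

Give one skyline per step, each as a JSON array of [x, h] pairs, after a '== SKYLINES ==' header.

== SKYLINES ==
[[41,6],[42,0]]
[[24,4],[29,0],[41,6],[42,0]]
[[24,12],[42,0]]
[[17,5],[24,12],[42,0]]
[[8,1],[13,0],[17,5],[24,12],[42,0]]
[[8,1],[13,0],[17,5],[24,12],[42,0],[44,1],[50,0]]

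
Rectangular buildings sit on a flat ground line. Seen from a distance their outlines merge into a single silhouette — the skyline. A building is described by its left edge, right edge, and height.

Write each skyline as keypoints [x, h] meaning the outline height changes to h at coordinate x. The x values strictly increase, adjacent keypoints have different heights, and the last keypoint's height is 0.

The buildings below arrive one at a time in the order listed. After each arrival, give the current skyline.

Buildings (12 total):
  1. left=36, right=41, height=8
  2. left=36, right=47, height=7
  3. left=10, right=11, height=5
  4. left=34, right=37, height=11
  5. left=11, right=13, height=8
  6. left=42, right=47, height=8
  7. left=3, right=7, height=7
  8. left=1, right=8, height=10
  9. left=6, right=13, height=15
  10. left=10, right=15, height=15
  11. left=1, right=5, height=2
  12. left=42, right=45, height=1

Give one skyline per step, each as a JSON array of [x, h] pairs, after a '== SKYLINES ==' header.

== SKYLINES ==
[[36,8],[41,0]]
[[36,8],[41,7],[47,0]]
[[10,5],[11,0],[36,8],[41,7],[47,0]]
[[10,5],[11,0],[34,11],[37,8],[41,7],[47,0]]
[[10,5],[11,8],[13,0],[34,11],[37,8],[41,7],[47,0]]
[[10,5],[11,8],[13,0],[34,11],[37,8],[41,7],[42,8],[47,0]]
[[3,7],[7,0],[10,5],[11,8],[13,0],[34,11],[37,8],[41,7],[42,8],[47,0]]
[[1,10],[8,0],[10,5],[11,8],[13,0],[34,11],[37,8],[41,7],[42,8],[47,0]]
[[1,10],[6,15],[13,0],[34,11],[37,8],[41,7],[42,8],[47,0]]
[[1,10],[6,15],[15,0],[34,11],[37,8],[41,7],[42,8],[47,0]]
[[1,10],[6,15],[15,0],[34,11],[37,8],[41,7],[42,8],[47,0]]
[[1,10],[6,15],[15,0],[34,11],[37,8],[41,7],[42,8],[47,0]]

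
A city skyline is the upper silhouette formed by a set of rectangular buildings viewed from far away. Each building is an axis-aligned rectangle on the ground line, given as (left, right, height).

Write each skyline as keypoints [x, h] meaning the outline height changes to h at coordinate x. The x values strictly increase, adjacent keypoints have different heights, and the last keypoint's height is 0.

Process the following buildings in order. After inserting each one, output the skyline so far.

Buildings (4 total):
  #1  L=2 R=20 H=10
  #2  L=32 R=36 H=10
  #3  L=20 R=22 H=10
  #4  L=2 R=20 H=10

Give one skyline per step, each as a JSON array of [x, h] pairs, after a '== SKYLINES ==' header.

== SKYLINES ==
[[2,10],[20,0]]
[[2,10],[20,0],[32,10],[36,0]]
[[2,10],[22,0],[32,10],[36,0]]
[[2,10],[22,0],[32,10],[36,0]]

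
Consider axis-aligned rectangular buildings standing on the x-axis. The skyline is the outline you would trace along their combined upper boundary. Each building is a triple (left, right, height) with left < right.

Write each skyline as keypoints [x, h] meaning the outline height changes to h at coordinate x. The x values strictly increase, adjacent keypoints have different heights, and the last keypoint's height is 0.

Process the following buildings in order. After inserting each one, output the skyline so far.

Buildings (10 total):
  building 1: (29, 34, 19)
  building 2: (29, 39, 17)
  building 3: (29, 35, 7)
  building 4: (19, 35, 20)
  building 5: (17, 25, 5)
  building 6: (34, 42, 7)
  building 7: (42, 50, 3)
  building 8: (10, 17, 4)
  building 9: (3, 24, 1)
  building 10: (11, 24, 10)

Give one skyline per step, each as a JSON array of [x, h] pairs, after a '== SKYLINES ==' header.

== SKYLINES ==
[[29,19],[34,0]]
[[29,19],[34,17],[39,0]]
[[29,19],[34,17],[39,0]]
[[19,20],[35,17],[39,0]]
[[17,5],[19,20],[35,17],[39,0]]
[[17,5],[19,20],[35,17],[39,7],[42,0]]
[[17,5],[19,20],[35,17],[39,7],[42,3],[50,0]]
[[10,4],[17,5],[19,20],[35,17],[39,7],[42,3],[50,0]]
[[3,1],[10,4],[17,5],[19,20],[35,17],[39,7],[42,3],[50,0]]
[[3,1],[10,4],[11,10],[19,20],[35,17],[39,7],[42,3],[50,0]]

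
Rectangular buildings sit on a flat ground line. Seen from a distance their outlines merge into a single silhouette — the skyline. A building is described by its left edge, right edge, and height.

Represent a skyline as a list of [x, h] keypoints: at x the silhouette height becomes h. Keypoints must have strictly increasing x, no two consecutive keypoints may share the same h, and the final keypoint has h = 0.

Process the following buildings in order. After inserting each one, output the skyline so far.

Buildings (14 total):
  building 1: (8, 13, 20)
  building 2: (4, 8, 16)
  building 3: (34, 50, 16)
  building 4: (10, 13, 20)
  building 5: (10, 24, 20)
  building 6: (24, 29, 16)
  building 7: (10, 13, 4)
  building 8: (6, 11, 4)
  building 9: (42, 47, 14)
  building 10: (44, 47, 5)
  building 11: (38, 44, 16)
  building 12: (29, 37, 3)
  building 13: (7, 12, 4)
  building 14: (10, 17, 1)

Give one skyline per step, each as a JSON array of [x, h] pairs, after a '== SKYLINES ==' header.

== SKYLINES ==
[[8,20],[13,0]]
[[4,16],[8,20],[13,0]]
[[4,16],[8,20],[13,0],[34,16],[50,0]]
[[4,16],[8,20],[13,0],[34,16],[50,0]]
[[4,16],[8,20],[24,0],[34,16],[50,0]]
[[4,16],[8,20],[24,16],[29,0],[34,16],[50,0]]
[[4,16],[8,20],[24,16],[29,0],[34,16],[50,0]]
[[4,16],[8,20],[24,16],[29,0],[34,16],[50,0]]
[[4,16],[8,20],[24,16],[29,0],[34,16],[50,0]]
[[4,16],[8,20],[24,16],[29,0],[34,16],[50,0]]
[[4,16],[8,20],[24,16],[29,0],[34,16],[50,0]]
[[4,16],[8,20],[24,16],[29,3],[34,16],[50,0]]
[[4,16],[8,20],[24,16],[29,3],[34,16],[50,0]]
[[4,16],[8,20],[24,16],[29,3],[34,16],[50,0]]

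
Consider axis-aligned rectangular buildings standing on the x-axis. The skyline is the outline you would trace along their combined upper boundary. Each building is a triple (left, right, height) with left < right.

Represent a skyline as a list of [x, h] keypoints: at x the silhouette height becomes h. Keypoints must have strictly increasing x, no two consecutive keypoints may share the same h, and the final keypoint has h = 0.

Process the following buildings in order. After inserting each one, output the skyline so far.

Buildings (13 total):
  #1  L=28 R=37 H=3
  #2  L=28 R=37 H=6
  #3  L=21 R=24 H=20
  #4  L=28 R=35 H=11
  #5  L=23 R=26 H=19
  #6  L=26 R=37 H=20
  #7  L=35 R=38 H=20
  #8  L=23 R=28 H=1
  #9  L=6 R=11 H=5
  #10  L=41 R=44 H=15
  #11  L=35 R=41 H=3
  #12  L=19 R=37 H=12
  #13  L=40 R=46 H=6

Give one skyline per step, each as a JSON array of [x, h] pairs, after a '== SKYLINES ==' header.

== SKYLINES ==
[[28,3],[37,0]]
[[28,6],[37,0]]
[[21,20],[24,0],[28,6],[37,0]]
[[21,20],[24,0],[28,11],[35,6],[37,0]]
[[21,20],[24,19],[26,0],[28,11],[35,6],[37,0]]
[[21,20],[24,19],[26,20],[37,0]]
[[21,20],[24,19],[26,20],[38,0]]
[[21,20],[24,19],[26,20],[38,0]]
[[6,5],[11,0],[21,20],[24,19],[26,20],[38,0]]
[[6,5],[11,0],[21,20],[24,19],[26,20],[38,0],[41,15],[44,0]]
[[6,5],[11,0],[21,20],[24,19],[26,20],[38,3],[41,15],[44,0]]
[[6,5],[11,0],[19,12],[21,20],[24,19],[26,20],[38,3],[41,15],[44,0]]
[[6,5],[11,0],[19,12],[21,20],[24,19],[26,20],[38,3],[40,6],[41,15],[44,6],[46,0]]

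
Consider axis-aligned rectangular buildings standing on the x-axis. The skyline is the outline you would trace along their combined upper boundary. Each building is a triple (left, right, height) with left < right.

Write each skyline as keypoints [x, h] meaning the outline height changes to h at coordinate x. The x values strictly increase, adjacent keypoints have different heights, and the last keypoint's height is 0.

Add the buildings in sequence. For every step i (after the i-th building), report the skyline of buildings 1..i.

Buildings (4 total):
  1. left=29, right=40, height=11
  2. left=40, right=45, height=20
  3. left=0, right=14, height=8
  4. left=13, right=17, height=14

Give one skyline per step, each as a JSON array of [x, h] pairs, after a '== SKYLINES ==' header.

== SKYLINES ==
[[29,11],[40,0]]
[[29,11],[40,20],[45,0]]
[[0,8],[14,0],[29,11],[40,20],[45,0]]
[[0,8],[13,14],[17,0],[29,11],[40,20],[45,0]]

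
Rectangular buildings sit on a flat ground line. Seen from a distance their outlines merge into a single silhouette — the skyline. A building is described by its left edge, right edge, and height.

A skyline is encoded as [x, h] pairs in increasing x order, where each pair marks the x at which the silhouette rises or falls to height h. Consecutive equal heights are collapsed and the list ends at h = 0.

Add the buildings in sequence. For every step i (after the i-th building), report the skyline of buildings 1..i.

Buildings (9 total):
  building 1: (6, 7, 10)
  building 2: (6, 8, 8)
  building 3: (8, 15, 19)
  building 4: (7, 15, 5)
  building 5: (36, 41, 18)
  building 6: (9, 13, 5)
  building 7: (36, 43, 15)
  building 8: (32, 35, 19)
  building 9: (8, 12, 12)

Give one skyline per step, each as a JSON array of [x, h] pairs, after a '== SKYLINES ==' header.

== SKYLINES ==
[[6,10],[7,0]]
[[6,10],[7,8],[8,0]]
[[6,10],[7,8],[8,19],[15,0]]
[[6,10],[7,8],[8,19],[15,0]]
[[6,10],[7,8],[8,19],[15,0],[36,18],[41,0]]
[[6,10],[7,8],[8,19],[15,0],[36,18],[41,0]]
[[6,10],[7,8],[8,19],[15,0],[36,18],[41,15],[43,0]]
[[6,10],[7,8],[8,19],[15,0],[32,19],[35,0],[36,18],[41,15],[43,0]]
[[6,10],[7,8],[8,19],[15,0],[32,19],[35,0],[36,18],[41,15],[43,0]]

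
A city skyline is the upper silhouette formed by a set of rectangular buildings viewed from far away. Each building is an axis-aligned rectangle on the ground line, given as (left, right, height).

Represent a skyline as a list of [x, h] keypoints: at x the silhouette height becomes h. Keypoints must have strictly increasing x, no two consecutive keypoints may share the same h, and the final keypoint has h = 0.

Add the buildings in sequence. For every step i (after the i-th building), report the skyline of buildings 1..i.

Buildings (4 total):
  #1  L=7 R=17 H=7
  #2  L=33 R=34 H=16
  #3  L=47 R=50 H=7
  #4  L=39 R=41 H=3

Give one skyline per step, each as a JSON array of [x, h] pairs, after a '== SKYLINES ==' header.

== SKYLINES ==
[[7,7],[17,0]]
[[7,7],[17,0],[33,16],[34,0]]
[[7,7],[17,0],[33,16],[34,0],[47,7],[50,0]]
[[7,7],[17,0],[33,16],[34,0],[39,3],[41,0],[47,7],[50,0]]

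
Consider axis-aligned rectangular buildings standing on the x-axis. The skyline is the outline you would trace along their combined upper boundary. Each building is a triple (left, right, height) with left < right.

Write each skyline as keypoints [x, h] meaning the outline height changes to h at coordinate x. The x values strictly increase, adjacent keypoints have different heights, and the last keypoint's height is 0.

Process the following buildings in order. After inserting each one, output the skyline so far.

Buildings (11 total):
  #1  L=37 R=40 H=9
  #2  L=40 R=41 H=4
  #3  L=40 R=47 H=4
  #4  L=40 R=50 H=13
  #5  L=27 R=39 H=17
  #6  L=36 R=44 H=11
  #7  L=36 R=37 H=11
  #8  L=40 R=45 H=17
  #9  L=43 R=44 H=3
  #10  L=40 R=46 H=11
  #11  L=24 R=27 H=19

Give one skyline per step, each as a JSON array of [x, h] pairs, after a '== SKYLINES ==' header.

== SKYLINES ==
[[37,9],[40,0]]
[[37,9],[40,4],[41,0]]
[[37,9],[40,4],[47,0]]
[[37,9],[40,13],[50,0]]
[[27,17],[39,9],[40,13],[50,0]]
[[27,17],[39,11],[40,13],[50,0]]
[[27,17],[39,11],[40,13],[50,0]]
[[27,17],[39,11],[40,17],[45,13],[50,0]]
[[27,17],[39,11],[40,17],[45,13],[50,0]]
[[27,17],[39,11],[40,17],[45,13],[50,0]]
[[24,19],[27,17],[39,11],[40,17],[45,13],[50,0]]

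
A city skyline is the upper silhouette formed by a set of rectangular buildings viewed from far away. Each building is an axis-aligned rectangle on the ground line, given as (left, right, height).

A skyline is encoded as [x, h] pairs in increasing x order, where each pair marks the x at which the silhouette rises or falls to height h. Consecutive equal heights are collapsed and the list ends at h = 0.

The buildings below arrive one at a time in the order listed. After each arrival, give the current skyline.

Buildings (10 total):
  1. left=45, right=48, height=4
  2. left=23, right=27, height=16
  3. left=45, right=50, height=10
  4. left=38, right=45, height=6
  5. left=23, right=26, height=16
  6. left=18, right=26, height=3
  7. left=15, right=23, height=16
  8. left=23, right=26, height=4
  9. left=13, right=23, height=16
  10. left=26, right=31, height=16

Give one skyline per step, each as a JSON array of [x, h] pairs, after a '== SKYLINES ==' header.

== SKYLINES ==
[[45,4],[48,0]]
[[23,16],[27,0],[45,4],[48,0]]
[[23,16],[27,0],[45,10],[50,0]]
[[23,16],[27,0],[38,6],[45,10],[50,0]]
[[23,16],[27,0],[38,6],[45,10],[50,0]]
[[18,3],[23,16],[27,0],[38,6],[45,10],[50,0]]
[[15,16],[27,0],[38,6],[45,10],[50,0]]
[[15,16],[27,0],[38,6],[45,10],[50,0]]
[[13,16],[27,0],[38,6],[45,10],[50,0]]
[[13,16],[31,0],[38,6],[45,10],[50,0]]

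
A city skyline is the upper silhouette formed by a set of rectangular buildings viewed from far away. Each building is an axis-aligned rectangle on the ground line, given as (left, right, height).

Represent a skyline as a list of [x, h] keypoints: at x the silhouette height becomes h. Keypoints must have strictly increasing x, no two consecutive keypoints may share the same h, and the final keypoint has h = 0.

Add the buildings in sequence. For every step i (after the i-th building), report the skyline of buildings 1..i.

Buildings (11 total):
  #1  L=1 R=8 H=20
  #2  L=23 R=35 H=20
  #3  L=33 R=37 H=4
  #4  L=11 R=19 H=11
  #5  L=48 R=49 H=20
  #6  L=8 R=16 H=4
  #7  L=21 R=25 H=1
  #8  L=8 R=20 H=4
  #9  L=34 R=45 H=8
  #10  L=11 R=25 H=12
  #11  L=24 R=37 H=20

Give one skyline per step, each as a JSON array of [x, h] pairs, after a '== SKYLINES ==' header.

== SKYLINES ==
[[1,20],[8,0]]
[[1,20],[8,0],[23,20],[35,0]]
[[1,20],[8,0],[23,20],[35,4],[37,0]]
[[1,20],[8,0],[11,11],[19,0],[23,20],[35,4],[37,0]]
[[1,20],[8,0],[11,11],[19,0],[23,20],[35,4],[37,0],[48,20],[49,0]]
[[1,20],[8,4],[11,11],[19,0],[23,20],[35,4],[37,0],[48,20],[49,0]]
[[1,20],[8,4],[11,11],[19,0],[21,1],[23,20],[35,4],[37,0],[48,20],[49,0]]
[[1,20],[8,4],[11,11],[19,4],[20,0],[21,1],[23,20],[35,4],[37,0],[48,20],[49,0]]
[[1,20],[8,4],[11,11],[19,4],[20,0],[21,1],[23,20],[35,8],[45,0],[48,20],[49,0]]
[[1,20],[8,4],[11,12],[23,20],[35,8],[45,0],[48,20],[49,0]]
[[1,20],[8,4],[11,12],[23,20],[37,8],[45,0],[48,20],[49,0]]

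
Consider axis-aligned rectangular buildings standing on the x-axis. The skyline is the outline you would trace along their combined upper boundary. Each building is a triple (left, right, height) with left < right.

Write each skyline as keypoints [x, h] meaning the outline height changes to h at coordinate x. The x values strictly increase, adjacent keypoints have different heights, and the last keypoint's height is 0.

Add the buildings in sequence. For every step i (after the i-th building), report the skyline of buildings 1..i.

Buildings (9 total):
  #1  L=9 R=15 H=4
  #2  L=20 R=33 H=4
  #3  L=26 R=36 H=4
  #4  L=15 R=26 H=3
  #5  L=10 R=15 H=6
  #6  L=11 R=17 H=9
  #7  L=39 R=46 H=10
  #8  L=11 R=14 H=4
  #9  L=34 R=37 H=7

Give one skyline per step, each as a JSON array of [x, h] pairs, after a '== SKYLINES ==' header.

== SKYLINES ==
[[9,4],[15,0]]
[[9,4],[15,0],[20,4],[33,0]]
[[9,4],[15,0],[20,4],[36,0]]
[[9,4],[15,3],[20,4],[36,0]]
[[9,4],[10,6],[15,3],[20,4],[36,0]]
[[9,4],[10,6],[11,9],[17,3],[20,4],[36,0]]
[[9,4],[10,6],[11,9],[17,3],[20,4],[36,0],[39,10],[46,0]]
[[9,4],[10,6],[11,9],[17,3],[20,4],[36,0],[39,10],[46,0]]
[[9,4],[10,6],[11,9],[17,3],[20,4],[34,7],[37,0],[39,10],[46,0]]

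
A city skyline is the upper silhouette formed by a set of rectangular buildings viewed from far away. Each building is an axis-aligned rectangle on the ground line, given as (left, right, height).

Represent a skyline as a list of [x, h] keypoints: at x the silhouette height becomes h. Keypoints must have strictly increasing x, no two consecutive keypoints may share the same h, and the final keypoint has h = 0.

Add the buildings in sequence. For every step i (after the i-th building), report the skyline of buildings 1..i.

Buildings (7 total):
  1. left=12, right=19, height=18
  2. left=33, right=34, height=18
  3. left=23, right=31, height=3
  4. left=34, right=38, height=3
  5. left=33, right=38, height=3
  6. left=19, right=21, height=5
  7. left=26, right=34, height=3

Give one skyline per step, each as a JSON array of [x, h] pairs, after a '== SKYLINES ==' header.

== SKYLINES ==
[[12,18],[19,0]]
[[12,18],[19,0],[33,18],[34,0]]
[[12,18],[19,0],[23,3],[31,0],[33,18],[34,0]]
[[12,18],[19,0],[23,3],[31,0],[33,18],[34,3],[38,0]]
[[12,18],[19,0],[23,3],[31,0],[33,18],[34,3],[38,0]]
[[12,18],[19,5],[21,0],[23,3],[31,0],[33,18],[34,3],[38,0]]
[[12,18],[19,5],[21,0],[23,3],[33,18],[34,3],[38,0]]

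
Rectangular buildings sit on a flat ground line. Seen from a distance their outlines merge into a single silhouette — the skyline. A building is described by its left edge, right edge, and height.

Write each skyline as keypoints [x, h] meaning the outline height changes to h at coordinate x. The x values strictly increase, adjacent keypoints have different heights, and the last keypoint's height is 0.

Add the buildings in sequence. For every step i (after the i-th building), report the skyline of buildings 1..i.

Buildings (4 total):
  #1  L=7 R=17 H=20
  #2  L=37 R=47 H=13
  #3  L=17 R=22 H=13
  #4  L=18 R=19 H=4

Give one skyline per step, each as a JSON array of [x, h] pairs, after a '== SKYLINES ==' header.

== SKYLINES ==
[[7,20],[17,0]]
[[7,20],[17,0],[37,13],[47,0]]
[[7,20],[17,13],[22,0],[37,13],[47,0]]
[[7,20],[17,13],[22,0],[37,13],[47,0]]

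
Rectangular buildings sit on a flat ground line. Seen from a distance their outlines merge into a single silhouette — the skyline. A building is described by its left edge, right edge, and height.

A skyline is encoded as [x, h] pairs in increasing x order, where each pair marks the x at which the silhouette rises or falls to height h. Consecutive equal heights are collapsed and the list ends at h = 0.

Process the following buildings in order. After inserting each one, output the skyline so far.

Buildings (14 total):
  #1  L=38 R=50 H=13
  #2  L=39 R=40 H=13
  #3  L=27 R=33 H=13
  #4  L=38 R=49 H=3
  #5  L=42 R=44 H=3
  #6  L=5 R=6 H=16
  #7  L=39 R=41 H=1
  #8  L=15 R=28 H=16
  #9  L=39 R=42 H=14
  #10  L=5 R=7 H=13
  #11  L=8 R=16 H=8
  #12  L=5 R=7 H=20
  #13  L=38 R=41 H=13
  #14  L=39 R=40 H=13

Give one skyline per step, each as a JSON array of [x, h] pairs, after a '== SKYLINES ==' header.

== SKYLINES ==
[[38,13],[50,0]]
[[38,13],[50,0]]
[[27,13],[33,0],[38,13],[50,0]]
[[27,13],[33,0],[38,13],[50,0]]
[[27,13],[33,0],[38,13],[50,0]]
[[5,16],[6,0],[27,13],[33,0],[38,13],[50,0]]
[[5,16],[6,0],[27,13],[33,0],[38,13],[50,0]]
[[5,16],[6,0],[15,16],[28,13],[33,0],[38,13],[50,0]]
[[5,16],[6,0],[15,16],[28,13],[33,0],[38,13],[39,14],[42,13],[50,0]]
[[5,16],[6,13],[7,0],[15,16],[28,13],[33,0],[38,13],[39,14],[42,13],[50,0]]
[[5,16],[6,13],[7,0],[8,8],[15,16],[28,13],[33,0],[38,13],[39,14],[42,13],[50,0]]
[[5,20],[7,0],[8,8],[15,16],[28,13],[33,0],[38,13],[39,14],[42,13],[50,0]]
[[5,20],[7,0],[8,8],[15,16],[28,13],[33,0],[38,13],[39,14],[42,13],[50,0]]
[[5,20],[7,0],[8,8],[15,16],[28,13],[33,0],[38,13],[39,14],[42,13],[50,0]]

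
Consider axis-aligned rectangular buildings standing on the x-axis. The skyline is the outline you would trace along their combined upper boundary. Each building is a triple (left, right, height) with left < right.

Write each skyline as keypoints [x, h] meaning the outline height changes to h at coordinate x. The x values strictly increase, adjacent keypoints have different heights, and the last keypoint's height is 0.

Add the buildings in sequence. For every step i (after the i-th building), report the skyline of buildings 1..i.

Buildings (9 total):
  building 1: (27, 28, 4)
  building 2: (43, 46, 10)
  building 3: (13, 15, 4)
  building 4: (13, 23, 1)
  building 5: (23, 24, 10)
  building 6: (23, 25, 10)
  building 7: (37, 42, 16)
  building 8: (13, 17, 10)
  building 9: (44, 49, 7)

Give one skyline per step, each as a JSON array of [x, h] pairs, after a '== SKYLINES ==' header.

== SKYLINES ==
[[27,4],[28,0]]
[[27,4],[28,0],[43,10],[46,0]]
[[13,4],[15,0],[27,4],[28,0],[43,10],[46,0]]
[[13,4],[15,1],[23,0],[27,4],[28,0],[43,10],[46,0]]
[[13,4],[15,1],[23,10],[24,0],[27,4],[28,0],[43,10],[46,0]]
[[13,4],[15,1],[23,10],[25,0],[27,4],[28,0],[43,10],[46,0]]
[[13,4],[15,1],[23,10],[25,0],[27,4],[28,0],[37,16],[42,0],[43,10],[46,0]]
[[13,10],[17,1],[23,10],[25,0],[27,4],[28,0],[37,16],[42,0],[43,10],[46,0]]
[[13,10],[17,1],[23,10],[25,0],[27,4],[28,0],[37,16],[42,0],[43,10],[46,7],[49,0]]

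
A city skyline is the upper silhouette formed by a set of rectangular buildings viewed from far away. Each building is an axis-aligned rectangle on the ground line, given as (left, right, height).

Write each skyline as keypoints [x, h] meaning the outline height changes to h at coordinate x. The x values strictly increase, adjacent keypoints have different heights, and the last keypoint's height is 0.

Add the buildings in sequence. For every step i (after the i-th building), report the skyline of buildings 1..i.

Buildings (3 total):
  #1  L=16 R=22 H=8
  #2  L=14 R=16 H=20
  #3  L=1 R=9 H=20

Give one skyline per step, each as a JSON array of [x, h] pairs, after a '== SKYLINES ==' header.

== SKYLINES ==
[[16,8],[22,0]]
[[14,20],[16,8],[22,0]]
[[1,20],[9,0],[14,20],[16,8],[22,0]]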